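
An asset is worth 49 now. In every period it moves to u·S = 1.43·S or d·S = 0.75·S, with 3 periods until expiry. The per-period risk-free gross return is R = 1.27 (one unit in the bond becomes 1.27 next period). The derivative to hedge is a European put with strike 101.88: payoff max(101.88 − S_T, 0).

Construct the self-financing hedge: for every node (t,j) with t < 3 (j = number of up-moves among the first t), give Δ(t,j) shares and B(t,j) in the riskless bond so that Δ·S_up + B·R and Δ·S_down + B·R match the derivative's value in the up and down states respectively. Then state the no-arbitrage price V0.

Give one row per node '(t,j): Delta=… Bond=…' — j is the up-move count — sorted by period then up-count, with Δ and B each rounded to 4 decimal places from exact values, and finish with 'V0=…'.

(0,0): Delta=-0.5495 Bond=36.6993
(1,0): Delta=-1.0000 Bond=63.1657
(1,1): Delta=-0.4767 Bond=41.5134
(2,0): Delta=-1.0000 Bond=80.2205
(2,1): Delta=-1.0000 Bond=80.2205
(2,2): Delta=-0.3923 Bond=44.2610
V0=9.7761

The replicating-portfolio and risk-neutral prices coincide; use p* = (1.27−0.75)/(1.43−0.75) = 0.7647 for the latter.
Terminal values V(3,·): V(3,0)=81.2081, V(3,1)=62.4656, V(3,2)=26.7299, V(3,3)=0.0000
  t=2,j=0: stock 27.5625 → up 39.4144 (V=62.4656), down 20.6719 (V=81.2081). Price 52.6580; hedge Δ=-1.0000, bond B=80.2205.
  t=2,j=1: stock 52.5525 → up 75.1501 (V=26.7299), down 39.4144 (V=62.4656). Price 27.6680; hedge Δ=-1.0000, bond B=80.2205.
  t=2,j=2: stock 100.2001 → up 143.2861 (V=0.0000), down 75.1501 (V=26.7299). Price 4.9523; hedge Δ=-0.3923, bond B=44.2610.
  t=1,j=0: stock 36.7500 → up 52.5525 (V=27.6680), down 27.5625 (V=52.6580). Price 26.4157; hedge Δ=-1.0000, bond B=63.1657.
  t=1,j=1: stock 70.0700 → up 100.2001 (V=4.9523), down 52.5525 (V=27.6680). Price 8.1080; hedge Δ=-0.4767, bond B=41.5134.
  t=0,j=0: stock 49.0000 → up 70.0700 (V=8.1080), down 36.7500 (V=26.4157). Price 9.7761; hedge Δ=-0.5495, bond B=36.6993.
Check: Δ(0,0)·S0 + B(0,0) = 9.7761 = V0.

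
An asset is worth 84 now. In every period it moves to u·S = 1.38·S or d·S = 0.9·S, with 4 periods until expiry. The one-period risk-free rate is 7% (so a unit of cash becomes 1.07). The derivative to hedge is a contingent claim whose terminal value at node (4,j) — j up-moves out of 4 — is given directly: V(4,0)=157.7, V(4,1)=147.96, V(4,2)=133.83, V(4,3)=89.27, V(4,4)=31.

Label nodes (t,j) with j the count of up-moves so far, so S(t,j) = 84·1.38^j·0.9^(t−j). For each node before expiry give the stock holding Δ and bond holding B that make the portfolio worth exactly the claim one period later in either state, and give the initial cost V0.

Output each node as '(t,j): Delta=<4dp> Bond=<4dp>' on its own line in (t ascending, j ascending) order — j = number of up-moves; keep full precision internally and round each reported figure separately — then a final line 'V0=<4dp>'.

Risk-neutral probability p* = (R−d)/(u−d) = (1.07−0.9)/(1.38−0.9) = 0.3542.
At expiry t=4: V(4,0)=157.7000, V(4,1)=147.9600, V(4,2)=133.8300, V(4,3)=89.2700, V(4,4)=31.0000
  t=3,j=0: stock 61.2360 → up 84.5057 (V=147.9600), down 55.1124 (V=157.7000). Price 144.1593; hedge Δ=-0.3314, bond B=164.4509.
  t=3,j=1: stock 93.8952 → up 129.5754 (V=133.8300), down 84.5057 (V=147.9600). Price 133.6034; hedge Δ=-0.3135, bond B=163.0409.
  t=3,j=2: stock 143.9726 → up 198.6822 (V=89.2700), down 129.5754 (V=133.8300). Price 110.3255; hedge Δ=-0.6448, bond B=203.1589.
  t=3,j=3: stock 220.7580 → up 304.6461 (V=31.0000), down 198.6822 (V=89.2700). Price 64.1427; hedge Δ=-0.5499, bond B=185.5386.
  t=2,j=0: stock 68.0400 → up 93.8952 (V=133.6034), down 61.2360 (V=144.1593). Price 131.2343; hedge Δ=-0.3232, bond B=153.2257.
  t=2,j=1: stock 104.3280 → up 143.9726 (V=110.3255), down 93.8952 (V=133.6034). Price 117.1581; hedge Δ=-0.4648, bond B=165.6536.
  t=2,j=2: stock 159.9696 → up 220.7580 (V=64.1427), down 143.9726 (V=110.3255). Price 87.8216; hedge Δ=-0.6015, bond B=184.0358.
  t=1,j=0: stock 75.6000 → up 104.3280 (V=117.1581), down 68.0400 (V=131.2343). Price 117.9897; hedge Δ=-0.3879, bond B=147.3152.
  t=1,j=1: stock 115.9200 → up 159.9696 (V=87.8216), down 104.3280 (V=117.1581). Price 99.7833; hedge Δ=-0.5272, bond B=160.9009.
  t=0,j=0: stock 84.0000 → up 115.9200 (V=99.7833), down 75.6000 (V=117.9897). Price 104.2445; hedge Δ=-0.4515, bond B=142.1746.
Self-financing check: at every node Δ·S+B equals the discounted successor values.

(0,0): Delta=-0.4515 Bond=142.1746
(1,0): Delta=-0.3879 Bond=147.3152
(1,1): Delta=-0.5272 Bond=160.9009
(2,0): Delta=-0.3232 Bond=153.2257
(2,1): Delta=-0.4648 Bond=165.6536
(2,2): Delta=-0.6015 Bond=184.0358
(3,0): Delta=-0.3314 Bond=164.4509
(3,1): Delta=-0.3135 Bond=163.0409
(3,2): Delta=-0.6448 Bond=203.1589
(3,3): Delta=-0.5499 Bond=185.5386
V0=104.2445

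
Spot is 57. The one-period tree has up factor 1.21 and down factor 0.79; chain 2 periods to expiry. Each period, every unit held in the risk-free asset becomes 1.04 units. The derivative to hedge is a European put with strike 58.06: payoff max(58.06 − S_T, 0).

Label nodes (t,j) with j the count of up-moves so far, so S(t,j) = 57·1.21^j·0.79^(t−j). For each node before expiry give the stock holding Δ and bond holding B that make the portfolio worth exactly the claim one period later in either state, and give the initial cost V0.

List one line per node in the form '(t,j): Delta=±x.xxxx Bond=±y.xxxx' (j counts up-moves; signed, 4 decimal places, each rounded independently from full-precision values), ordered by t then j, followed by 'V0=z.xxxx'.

(0,0): Delta=-0.3929 Bond=27.3935
(1,0): Delta=-1.0000 Bond=55.8269
(1,1): Delta=-0.1234 Bond=9.8997
V0=4.9982

Risk-neutral probability p* = (R−d)/(u−d) = (1.04−0.79)/(1.21−0.79) = 0.5952.
Terminal values V(2,·): V(2,0)=22.4863, V(2,1)=3.5737, V(2,2)=0.0000
Node (1,0) S=45.0300: V=(p*·3.5737+(1−p*)·22.4863)/1.04=10.7969; Δ=(3.5737−22.4863)/(54.4863−35.5737)=-1.0000; B=V−Δ·S=55.8269
Node (1,1) S=68.9700: V=(p*·0.0000+(1−p*)·3.5737)/1.04=1.3909; Δ=(0.0000−3.5737)/(83.4537−54.4863)=-0.1234; B=V−Δ·S=9.8997
Node (0,0) S=57.0000: V=(p*·1.3909+(1−p*)·10.7969)/1.04=4.9982; Δ=(1.3909−10.7969)/(68.9700−45.0300)=-0.3929; B=V−Δ·S=27.3935
Each (Δ,B) replicates both successor values, so the strategy is self-financing and V0 is arbitrage-free.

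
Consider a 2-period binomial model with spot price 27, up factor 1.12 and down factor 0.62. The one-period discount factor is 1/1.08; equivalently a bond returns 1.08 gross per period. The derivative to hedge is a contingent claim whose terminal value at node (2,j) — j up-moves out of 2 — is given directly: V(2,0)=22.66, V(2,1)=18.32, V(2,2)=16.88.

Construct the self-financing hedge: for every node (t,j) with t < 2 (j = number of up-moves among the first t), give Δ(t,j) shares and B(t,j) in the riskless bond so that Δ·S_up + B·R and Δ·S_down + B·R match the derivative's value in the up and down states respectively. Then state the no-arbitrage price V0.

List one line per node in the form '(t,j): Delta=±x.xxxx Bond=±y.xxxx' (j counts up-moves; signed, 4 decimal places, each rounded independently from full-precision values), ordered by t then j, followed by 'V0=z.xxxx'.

(0,0): Delta=-0.1147 Bond=17.7816
(1,0): Delta=-0.5185 Bond=25.9644
(1,1): Delta=-0.0952 Bond=18.6163
V0=14.6853

No-arbitrage ⇒ martingale measure with p* = (R−d)/(u−d) = 0.9200.
Terminal payoffs: V(2,0)=22.6600, V(2,1)=18.3200, V(2,2)=16.8800
  t=1,j=0: stock 16.7400 → up 18.7488 (V=18.3200), down 10.3788 (V=22.6600). Price 17.2844; hedge Δ=-0.5185, bond B=25.9644.
  t=1,j=1: stock 30.2400 → up 33.8688 (V=16.8800), down 18.7488 (V=18.3200). Price 15.7363; hedge Δ=-0.0952, bond B=18.6163.
  t=0,j=0: stock 27.0000 → up 30.2400 (V=15.7363), down 16.7400 (V=17.2844). Price 14.6853; hedge Δ=-0.1147, bond B=17.7816.
The time-0 hedge costs 14.6853, which is the no-arbitrage price.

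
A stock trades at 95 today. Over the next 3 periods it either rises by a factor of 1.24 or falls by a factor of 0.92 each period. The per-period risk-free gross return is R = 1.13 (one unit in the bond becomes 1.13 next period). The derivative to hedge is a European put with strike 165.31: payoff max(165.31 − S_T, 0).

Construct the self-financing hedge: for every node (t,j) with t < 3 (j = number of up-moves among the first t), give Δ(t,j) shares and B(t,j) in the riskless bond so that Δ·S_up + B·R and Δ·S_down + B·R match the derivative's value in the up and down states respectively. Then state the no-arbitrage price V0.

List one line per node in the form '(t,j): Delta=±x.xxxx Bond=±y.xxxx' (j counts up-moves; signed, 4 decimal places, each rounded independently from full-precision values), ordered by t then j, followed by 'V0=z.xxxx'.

(0,0): Delta=-0.8245 Bond=100.9935
(1,0): Delta=-1.0000 Bond=129.4620
(1,1): Delta=-0.7563 Bond=106.0878
(2,0): Delta=-1.0000 Bond=146.2920
(2,1): Delta=-1.0000 Bond=146.2920
(2,2): Delta=-0.6616 Bond=106.0439
V0=22.6667

Under the risk-neutral measure, an up-move has probability p* = (R−d)/(u−d) = 0.6562 and values discount at R = 1.13.
At expiry t=3: V(3,0)=91.3346, V(3,1)=65.6041, V(3,2)=30.9238, V(3,3)=0.0000
Node (2,0) S=80.4080: V=(p*·65.6041+(1−p*)·91.3346)/1.13=65.8840; Δ=(65.6041−91.3346)/(99.7059−73.9754)=-1.0000; B=V−Δ·S=146.2920
Node (2,1) S=108.3760: V=(p*·30.9238+(1−p*)·65.6041)/1.13=37.9160; Δ=(30.9238−65.6041)/(134.3862−99.7059)=-1.0000; B=V−Δ·S=146.2920
Node (2,2) S=146.0720: V=(p*·0.0000+(1−p*)·30.9238)/1.13=9.4071; Δ=(0.0000−30.9238)/(181.1293−134.3862)=-0.6616; B=V−Δ·S=106.0439
Node (1,0) S=87.4000: V=(p*·37.9160+(1−p*)·65.8840)/1.13=42.0620; Δ=(37.9160−65.8840)/(108.3760−80.4080)=-1.0000; B=V−Δ·S=129.4620
Node (1,1) S=117.8000: V=(p*·9.4071+(1−p*)·37.9160)/1.13=16.9974; Δ=(9.4071−37.9160)/(146.0720−108.3760)=-0.7563; B=V−Δ·S=106.0878
Node (0,0) S=95.0000: V=(p*·16.9974+(1−p*)·42.0620)/1.13=22.6667; Δ=(16.9974−42.0620)/(117.8000−87.4000)=-0.8245; B=V−Δ·S=100.9935
Self-financing check: at every node Δ·S+B equals the discounted successor values.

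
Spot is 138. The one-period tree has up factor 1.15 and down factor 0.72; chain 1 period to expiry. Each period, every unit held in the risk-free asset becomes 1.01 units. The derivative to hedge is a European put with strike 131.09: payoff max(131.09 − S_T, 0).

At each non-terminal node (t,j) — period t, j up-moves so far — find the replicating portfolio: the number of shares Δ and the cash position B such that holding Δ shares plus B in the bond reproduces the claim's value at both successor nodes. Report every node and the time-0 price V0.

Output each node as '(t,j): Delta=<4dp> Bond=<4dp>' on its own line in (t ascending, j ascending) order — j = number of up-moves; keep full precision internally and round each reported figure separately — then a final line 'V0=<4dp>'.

Under the risk-neutral measure, an up-move has probability p* = (R−d)/(u−d) = 0.6744 and values discount at R = 1.01.
Terminal payoffs: V(1,0)=31.7300, V(1,1)=0.0000
Node (0,0) S=138.0000: V=(p*·0.0000+(1−p*)·31.7300)/1.01=10.2284; Δ=(0.0000−31.7300)/(158.7000−99.3600)=-0.5347; B=V−Δ·S=84.0191
Root portfolio cost Δ·138+B reproduces V0=10.2284.

(0,0): Delta=-0.5347 Bond=84.0191
V0=10.2284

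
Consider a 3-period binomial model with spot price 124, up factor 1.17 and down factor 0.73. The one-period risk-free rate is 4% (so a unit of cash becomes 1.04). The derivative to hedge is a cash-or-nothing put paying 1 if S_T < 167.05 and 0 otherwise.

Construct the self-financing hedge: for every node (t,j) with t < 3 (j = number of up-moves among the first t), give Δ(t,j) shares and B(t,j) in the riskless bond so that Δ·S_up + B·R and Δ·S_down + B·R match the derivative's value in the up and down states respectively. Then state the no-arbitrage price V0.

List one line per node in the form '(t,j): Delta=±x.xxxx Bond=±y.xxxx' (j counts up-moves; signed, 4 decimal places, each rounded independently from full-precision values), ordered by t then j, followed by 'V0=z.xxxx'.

No-arbitrage ⇒ martingale measure with p* = (R−d)/(u−d) = 0.7045.
Terminal values V(3,·): V(3,0)=1.0000, V(3,1)=1.0000, V(3,2)=1.0000, V(3,3)=0.0000
  t=2,j=0: stock 66.0796 → up 77.3131 (V=1.0000), down 48.2381 (V=1.0000). Price 0.9615; hedge Δ=0.0000, bond B=0.9615.
  t=2,j=1: stock 105.9084 → up 123.9128 (V=1.0000), down 77.3131 (V=1.0000). Price 0.9615; hedge Δ=0.0000, bond B=0.9615.
  t=2,j=2: stock 169.7436 → up 198.6000 (V=0.0000), down 123.9128 (V=1.0000). Price 0.2841; hedge Δ=-0.0134, bond B=2.5568.
  t=1,j=0: stock 90.5200 → up 105.9084 (V=0.9615), down 66.0796 (V=0.9615). Price 0.9246; hedge Δ=0.0000, bond B=0.9246.
  t=1,j=1: stock 145.0800 → up 169.7436 (V=0.2841), down 105.9084 (V=0.9615). Price 0.4656; hedge Δ=-0.0106, bond B=2.0053.
  t=0,j=0: stock 124.0000 → up 145.0800 (V=0.4656), down 90.5200 (V=0.9246). Price 0.5781; hedge Δ=-0.0084, bond B=1.6211.
The time-0 hedge costs 0.5781, which is the no-arbitrage price.

(0,0): Delta=-0.0084 Bond=1.6211
(1,0): Delta=0.0000 Bond=0.9246
(1,1): Delta=-0.0106 Bond=2.0053
(2,0): Delta=0.0000 Bond=0.9615
(2,1): Delta=0.0000 Bond=0.9615
(2,2): Delta=-0.0134 Bond=2.5568
V0=0.5781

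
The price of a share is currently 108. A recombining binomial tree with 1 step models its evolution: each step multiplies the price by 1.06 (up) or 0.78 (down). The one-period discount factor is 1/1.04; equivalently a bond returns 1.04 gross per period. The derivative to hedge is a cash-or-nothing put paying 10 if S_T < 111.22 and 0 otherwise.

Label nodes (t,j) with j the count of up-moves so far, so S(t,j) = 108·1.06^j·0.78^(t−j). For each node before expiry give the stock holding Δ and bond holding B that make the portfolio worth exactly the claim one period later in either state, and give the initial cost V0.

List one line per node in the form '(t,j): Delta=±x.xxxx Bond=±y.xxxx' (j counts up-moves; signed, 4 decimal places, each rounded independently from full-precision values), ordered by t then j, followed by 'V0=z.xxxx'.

No-arbitrage ⇒ martingale measure with p* = (R−d)/(u−d) = 0.9286.
Payoff layer (t=1): V(1,0)=10.0000, V(1,1)=0.0000
(0,0): S=108.0000. Δ = (V_up−V_dn)/(S_up−S_dn) = (0.0000−10.0000)/(114.4800−84.2400) = -0.3307. V = [p*·0.0000 + (1−p*)·10.0000]/1.04 = 0.6868. B = V − Δ·S = 36.4011.
Each (Δ,B) replicates both successor values, so the strategy is self-financing and V0 is arbitrage-free.

(0,0): Delta=-0.3307 Bond=36.4011
V0=0.6868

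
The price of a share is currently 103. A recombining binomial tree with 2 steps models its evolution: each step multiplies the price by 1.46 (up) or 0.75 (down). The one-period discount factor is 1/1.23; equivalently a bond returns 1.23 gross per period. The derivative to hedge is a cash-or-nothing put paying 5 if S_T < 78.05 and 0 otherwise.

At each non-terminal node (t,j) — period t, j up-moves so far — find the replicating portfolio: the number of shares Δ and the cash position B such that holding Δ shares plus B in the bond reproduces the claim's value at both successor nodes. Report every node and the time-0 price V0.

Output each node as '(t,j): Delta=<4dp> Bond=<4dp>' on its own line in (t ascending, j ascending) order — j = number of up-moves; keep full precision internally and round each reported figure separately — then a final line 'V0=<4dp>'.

Risk-neutral probability p* = (R−d)/(u−d) = (1.23−0.75)/(1.46−0.75) = 0.6761.
At expiry t=2: V(2,0)=5.0000, V(2,1)=0.0000, V(2,2)=0.0000
Node (1,0) S=77.2500: V=(p*·0.0000+(1−p*)·5.0000)/1.23=1.3168; Δ=(0.0000−5.0000)/(112.7850−57.9375)=-0.0912; B=V−Δ·S=8.3591
Node (1,1) S=150.3800: V=(p*·0.0000+(1−p*)·0.0000)/1.23=0.0000; Δ=(0.0000−0.0000)/(219.5548−112.7850)=0.0000; B=V−Δ·S=0.0000
Node (0,0) S=103.0000: V=(p*·0.0000+(1−p*)·1.3168)/1.23=0.3468; Δ=(0.0000−1.3168)/(150.3800−77.2500)=-0.0180; B=V−Δ·S=2.2015
Check: Δ(0,0)·S0 + B(0,0) = 0.3468 = V0.

(0,0): Delta=-0.0180 Bond=2.2015
(1,0): Delta=-0.0912 Bond=8.3591
(1,1): Delta=0.0000 Bond=0.0000
V0=0.3468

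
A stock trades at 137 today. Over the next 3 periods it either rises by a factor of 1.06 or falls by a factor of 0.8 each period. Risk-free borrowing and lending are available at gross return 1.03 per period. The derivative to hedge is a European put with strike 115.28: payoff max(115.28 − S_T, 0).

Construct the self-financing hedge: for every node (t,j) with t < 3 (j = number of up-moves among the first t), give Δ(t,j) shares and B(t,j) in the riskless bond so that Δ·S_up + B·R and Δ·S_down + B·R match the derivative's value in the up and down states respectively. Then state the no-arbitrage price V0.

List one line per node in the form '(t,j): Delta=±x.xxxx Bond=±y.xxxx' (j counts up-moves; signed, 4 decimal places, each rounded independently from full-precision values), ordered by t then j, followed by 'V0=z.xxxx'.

(0,0): Delta=-0.1287 Bond=18.4191
(1,0): Delta=-0.7629 Bond=88.4797
(1,1): Delta=-0.0663 Bond=9.9054
(2,0): Delta=-1.0000 Bond=111.9223
(2,1): Delta=-0.7396 Bond=88.4225
(2,2): Delta=0.0000 Bond=0.0000
V0=0.7858

Since d<R<u, set p* = (R−d)/(u−d) = 0.8846; price each node as the discounted p*-expectation of its children.
Terminal values V(3,·): V(3,0)=45.1360, V(3,1)=22.3392, V(3,2)=0.0000, V(3,3)=0.0000
  t=2,j=0: stock 87.6800 → up 92.9408 (V=22.3392), down 70.1440 (V=45.1360). Price 24.2423; hedge Δ=-1.0000, bond B=111.9223.
  t=2,j=1: stock 116.1760 → up 123.1466 (V=0.0000), down 92.9408 (V=22.3392). Price 2.5025; hedge Δ=-0.7396, bond B=88.4225.
  t=2,j=2: stock 153.9332 → up 163.1692 (V=0.0000), down 123.1466 (V=0.0000). Price 0.0000; hedge Δ=0.0000, bond B=0.0000.
  t=1,j=0: stock 109.6000 → up 116.1760 (V=2.5025), down 87.6800 (V=24.2423). Price 4.8650; hedge Δ=-0.7629, bond B=88.4797.
  t=1,j=1: stock 145.2200 → up 153.9332 (V=0.0000), down 116.1760 (V=2.5025). Price 0.2803; hedge Δ=-0.0663, bond B=9.9054.
  t=0,j=0: stock 137.0000 → up 145.2200 (V=0.2803), down 109.6000 (V=4.8650). Price 0.7858; hedge Δ=-0.1287, bond B=18.4191.
Check: Δ(0,0)·S0 + B(0,0) = 0.7858 = V0.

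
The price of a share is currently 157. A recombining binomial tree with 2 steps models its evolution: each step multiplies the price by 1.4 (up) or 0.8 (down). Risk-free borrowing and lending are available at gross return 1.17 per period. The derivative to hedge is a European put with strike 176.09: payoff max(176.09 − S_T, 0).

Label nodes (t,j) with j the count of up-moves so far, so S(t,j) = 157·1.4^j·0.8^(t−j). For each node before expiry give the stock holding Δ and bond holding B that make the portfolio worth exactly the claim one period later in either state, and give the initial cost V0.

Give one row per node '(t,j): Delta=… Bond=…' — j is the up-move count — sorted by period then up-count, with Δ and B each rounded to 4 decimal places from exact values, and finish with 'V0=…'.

Under the risk-neutral measure, an up-move has probability p* = (R−d)/(u−d) = 0.6167 and values discount at R = 1.17.
Terminal payoffs: V(2,0)=75.6100, V(2,1)=0.2500, V(2,2)=0.0000
Node (1,0) S=125.6000: V=(p*·0.2500+(1−p*)·75.6100)/1.17=24.9043; Δ=(0.2500−75.6100)/(175.8400−100.4800)=-1.0000; B=V−Δ·S=150.5043
Node (1,1) S=219.8000: V=(p*·0.0000+(1−p*)·0.2500)/1.17=0.0819; Δ=(0.0000−0.2500)/(307.7200−175.8400)=-0.0019; B=V−Δ·S=0.4986
Node (0,0) S=157.0000: V=(p*·0.0819+(1−p*)·24.9043)/1.17=8.2027; Δ=(0.0819−24.9043)/(219.8000−125.6000)=-0.2635; B=V−Δ·S=49.5733
Each (Δ,B) replicates both successor values, so the strategy is self-financing and V0 is arbitrage-free.

(0,0): Delta=-0.2635 Bond=49.5733
(1,0): Delta=-1.0000 Bond=150.5043
(1,1): Delta=-0.0019 Bond=0.4986
V0=8.2027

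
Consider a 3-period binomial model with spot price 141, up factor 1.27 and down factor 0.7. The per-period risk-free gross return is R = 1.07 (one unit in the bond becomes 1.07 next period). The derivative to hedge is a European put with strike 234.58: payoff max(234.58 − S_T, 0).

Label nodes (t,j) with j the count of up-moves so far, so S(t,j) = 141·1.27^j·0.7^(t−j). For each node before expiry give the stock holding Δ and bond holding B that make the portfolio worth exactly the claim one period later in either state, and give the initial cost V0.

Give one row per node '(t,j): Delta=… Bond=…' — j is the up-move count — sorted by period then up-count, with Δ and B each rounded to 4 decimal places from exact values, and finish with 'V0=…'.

Since d<R<u, set p* = (R−d)/(u−d) = 0.6491; price each node as the discounted p*-expectation of its children.
At expiry t=3: V(3,0)=186.2170, V(3,1)=146.8357, V(3,2)=75.3868, V(3,3)=0.0000
  t=2,j=0: stock 69.0900 → up 87.7443 (V=146.8357), down 48.3630 (V=186.2170). Price 150.1436; hedge Δ=-1.0000, bond B=219.2336.
  t=2,j=1: stock 125.3490 → up 159.1932 (V=75.3868), down 87.7443 (V=146.8357). Price 93.8846; hedge Δ=-1.0000, bond B=219.2336.
  t=2,j=2: stock 227.4189 → up 288.8220 (V=0.0000), down 159.1932 (V=75.3868). Price 24.7210; hedge Δ=-0.5816, bond B=156.9785.
  t=1,j=0: stock 98.7000 → up 125.3490 (V=93.8846), down 69.0900 (V=150.1436). Price 106.1913; hedge Δ=-1.0000, bond B=204.8913.
  t=1,j=1: stock 179.0700 → up 227.4189 (V=24.7210), down 125.3490 (V=93.8846). Price 45.7841; hedge Δ=-0.6776, bond B=167.1238.
  t=0,j=0: stock 141.0000 → up 179.0700 (V=45.7841), down 98.7000 (V=106.1913). Price 62.5977; hedge Δ=-0.7516, bond B=168.5752.
Each (Δ,B) replicates both successor values, so the strategy is self-financing and V0 is arbitrage-free.

(0,0): Delta=-0.7516 Bond=168.5752
(1,0): Delta=-1.0000 Bond=204.8913
(1,1): Delta=-0.6776 Bond=167.1238
(2,0): Delta=-1.0000 Bond=219.2336
(2,1): Delta=-1.0000 Bond=219.2336
(2,2): Delta=-0.5816 Bond=156.9785
V0=62.5977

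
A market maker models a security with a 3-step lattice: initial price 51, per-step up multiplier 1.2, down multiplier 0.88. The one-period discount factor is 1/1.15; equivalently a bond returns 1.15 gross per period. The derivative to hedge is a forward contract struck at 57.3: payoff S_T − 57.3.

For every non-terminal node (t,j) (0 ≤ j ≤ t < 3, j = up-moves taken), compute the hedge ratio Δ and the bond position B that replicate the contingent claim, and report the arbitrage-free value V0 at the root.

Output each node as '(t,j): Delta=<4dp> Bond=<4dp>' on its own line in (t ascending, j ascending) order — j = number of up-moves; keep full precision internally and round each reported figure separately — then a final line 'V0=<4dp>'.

(0,0): Delta=1.0000 Bond=-37.6757
(1,0): Delta=1.0000 Bond=-43.3270
(1,1): Delta=1.0000 Bond=-43.3270
(2,0): Delta=1.0000 Bond=-49.8261
(2,1): Delta=1.0000 Bond=-49.8261
(2,2): Delta=1.0000 Bond=-49.8261
V0=13.3243

No-arbitrage ⇒ martingale measure with p* = (R−d)/(u−d) = 0.8437.
Terminal values V(3,·): V(3,0)=-22.5449, V(3,1)=-9.9067, V(3,2)=7.3272, V(3,3)=30.8280
Node (2,0) S=39.4944: V=(p*·-9.9067+(1−p*)·-22.5449)/1.15=-10.3317; Δ=(-9.9067−-22.5449)/(47.3933−34.7551)=1.0000; B=V−Δ·S=-49.8261
Node (2,1) S=53.8560: V=(p*·7.3272+(1−p*)·-9.9067)/1.15=4.0299; Δ=(7.3272−-9.9067)/(64.6272−47.3933)=1.0000; B=V−Δ·S=-49.8261
Node (2,2) S=73.4400: V=(p*·30.8280+(1−p*)·7.3272)/1.15=23.6139; Δ=(30.8280−7.3272)/(88.1280−64.6272)=1.0000; B=V−Δ·S=-49.8261
Node (1,0) S=44.8800: V=(p*·4.0299+(1−p*)·-10.3317)/1.15=1.5530; Δ=(4.0299−-10.3317)/(53.8560−39.4944)=1.0000; B=V−Δ·S=-43.3270
Node (1,1) S=61.2000: V=(p*·23.6139+(1−p*)·4.0299)/1.15=17.8730; Δ=(23.6139−4.0299)/(73.4400−53.8560)=1.0000; B=V−Δ·S=-43.3270
Node (0,0) S=51.0000: V=(p*·17.8730+(1−p*)·1.5530)/1.15=13.3243; Δ=(17.8730−1.5530)/(61.2000−44.8800)=1.0000; B=V−Δ·S=-37.6757
Self-financing check: at every node Δ·S+B equals the discounted successor values.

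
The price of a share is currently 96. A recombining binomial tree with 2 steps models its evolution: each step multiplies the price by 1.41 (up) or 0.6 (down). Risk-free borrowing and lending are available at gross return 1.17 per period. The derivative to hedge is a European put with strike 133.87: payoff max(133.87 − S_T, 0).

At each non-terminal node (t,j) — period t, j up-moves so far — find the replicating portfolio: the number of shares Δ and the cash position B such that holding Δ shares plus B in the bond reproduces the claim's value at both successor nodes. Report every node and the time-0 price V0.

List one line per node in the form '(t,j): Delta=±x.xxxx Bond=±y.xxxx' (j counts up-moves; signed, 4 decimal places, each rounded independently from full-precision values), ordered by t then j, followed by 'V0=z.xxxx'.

(0,0): Delta=-0.5592 Bond=76.0936
(1,0): Delta=-1.0000 Bond=114.4188
(1,1): Delta=-0.4802 Bond=78.3393
V0=22.4091

The replicating-portfolio and risk-neutral prices coincide; use p* = (1.17−0.6)/(1.41−0.6) = 0.7037 for the latter.
Terminal payoffs: V(2,0)=99.3100, V(2,1)=52.6540, V(2,2)=0.0000
(1,0): S=57.6000. Δ = (V_up−V_dn)/(S_up−S_dn) = (52.6540−99.3100)/(81.2160−34.5600) = -1.0000. V = [p*·52.6540 + (1−p*)·99.3100]/1.17 = 56.8188. B = V − Δ·S = 114.4188.
(1,1): S=135.3600. Δ = (V_up−V_dn)/(S_up−S_dn) = (0.0000−52.6540)/(190.8576−81.2160) = -0.4802. V = [p*·0.0000 + (1−p*)·52.6540]/1.17 = 13.3343. B = V − Δ·S = 78.3393.
(0,0): S=96.0000. Δ = (V_up−V_dn)/(S_up−S_dn) = (13.3343−56.8188)/(135.3600−57.6000) = -0.5592. V = [p*·13.3343 + (1−p*)·56.8188]/1.17 = 22.4091. B = V − Δ·S = 76.0936.
The time-0 hedge costs 22.4091, which is the no-arbitrage price.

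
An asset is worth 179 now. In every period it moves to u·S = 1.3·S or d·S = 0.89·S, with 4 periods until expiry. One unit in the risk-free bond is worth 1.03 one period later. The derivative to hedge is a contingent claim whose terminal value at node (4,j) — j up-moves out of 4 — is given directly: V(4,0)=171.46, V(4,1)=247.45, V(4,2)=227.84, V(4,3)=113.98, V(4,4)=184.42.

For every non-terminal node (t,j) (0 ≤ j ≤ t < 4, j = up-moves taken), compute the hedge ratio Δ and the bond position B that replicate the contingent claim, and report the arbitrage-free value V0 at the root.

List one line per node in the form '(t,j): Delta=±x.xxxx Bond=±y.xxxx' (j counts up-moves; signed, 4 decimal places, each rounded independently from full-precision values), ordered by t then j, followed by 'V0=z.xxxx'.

(0,0): Delta=-0.1301 Bond=211.9616
(1,0): Delta=0.1567 Bond=172.6283
(1,1): Delta=-0.5088 Bond=306.4408
(2,0): Delta=0.7239 Bond=97.3843
(2,1): Delta=-0.5922 Bond=332.9083
(2,2): Delta=-0.3987 Bond=282.3194
(3,0): Delta=1.4688 Bond=6.3166
(3,1): Delta=-0.2595 Bond=281.5709
(3,2): Delta=-1.0315 Bond=461.1646
(3,3): Delta=0.4369 Bond=-37.7926
V0=188.6743

Under the risk-neutral measure, an up-move has probability p* = (R−d)/(u−d) = 0.3415 and values discount at R = 1.03.
Payoff layer (t=4): V(4,0)=171.4600, V(4,1)=247.4500, V(4,2)=227.8400, V(4,3)=113.9800, V(4,4)=184.4200
(3,0): S=126.1895. Δ = (V_up−V_dn)/(S_up−S_dn) = (247.4500−171.4600)/(164.0463−112.3086) = 1.4688. V = [p*·247.4500 + (1−p*)·171.4600]/1.03 = 191.6581. B = V − Δ·S = 6.3166.
(3,1): S=184.3217. Δ = (V_up−V_dn)/(S_up−S_dn) = (227.8400−247.4500)/(239.6182−164.0463) = -0.2595. V = [p*·227.8400 + (1−p*)·247.4500]/1.03 = 233.7417. B = V − Δ·S = 281.5709.
(3,2): S=269.2339. Δ = (V_up−V_dn)/(S_up−S_dn) = (113.9800−227.8400)/(350.0041−239.6182) = -1.0315. V = [p*·113.9800 + (1−p*)·227.8400]/1.03 = 183.4573. B = V − Δ·S = 461.1646.
(3,3): S=393.2630. Δ = (V_up−V_dn)/(S_up−S_dn) = (184.4200−113.9800)/(511.2419−350.0041) = 0.4369. V = [p*·184.4200 + (1−p*)·113.9800]/1.03 = 134.0123. B = V − Δ·S = -37.7926.
(2,0): S=141.7859. Δ = (V_up−V_dn)/(S_up−S_dn) = (233.7417−191.6581)/(184.3217−126.1895) = 0.7239. V = [p*·233.7417 + (1−p*)·191.6581]/1.03 = 200.0273. B = V − Δ·S = 97.3843.
(2,1): S=207.1030. Δ = (V_up−V_dn)/(S_up−S_dn) = (183.4573−233.7417)/(269.2339−184.3217) = -0.5922. V = [p*·183.4573 + (1−p*)·233.7417]/1.03 = 210.2635. B = V − Δ·S = 332.9083.
(2,2): S=302.5100. Δ = (V_up−V_dn)/(S_up−S_dn) = (134.0123−183.4573)/(393.2630−269.2339) = -0.3987. V = [p*·134.0123 + (1−p*)·183.4573]/1.03 = 161.7220. B = V − Δ·S = 282.3194.
(1,0): S=159.3100. Δ = (V_up−V_dn)/(S_up−S_dn) = (210.2635−200.0273)/(207.1030−141.7859) = 0.1567. V = [p*·210.2635 + (1−p*)·200.0273]/1.03 = 197.5947. B = V − Δ·S = 172.6283.
(1,1): S=232.7000. Δ = (V_up−V_dn)/(S_up−S_dn) = (161.7220−210.2635)/(302.5100−207.1030) = -0.5088. V = [p*·161.7220 + (1−p*)·210.2635]/1.03 = 188.0469. B = V − Δ·S = 306.4408.
(0,0): S=179.0000. Δ = (V_up−V_dn)/(S_up−S_dn) = (188.0469−197.5947)/(232.7000−159.3100) = -0.1301. V = [p*·188.0469 + (1−p*)·197.5947]/1.03 = 188.6743. B = V − Δ·S = 211.9616.
The time-0 hedge costs 188.6743, which is the no-arbitrage price.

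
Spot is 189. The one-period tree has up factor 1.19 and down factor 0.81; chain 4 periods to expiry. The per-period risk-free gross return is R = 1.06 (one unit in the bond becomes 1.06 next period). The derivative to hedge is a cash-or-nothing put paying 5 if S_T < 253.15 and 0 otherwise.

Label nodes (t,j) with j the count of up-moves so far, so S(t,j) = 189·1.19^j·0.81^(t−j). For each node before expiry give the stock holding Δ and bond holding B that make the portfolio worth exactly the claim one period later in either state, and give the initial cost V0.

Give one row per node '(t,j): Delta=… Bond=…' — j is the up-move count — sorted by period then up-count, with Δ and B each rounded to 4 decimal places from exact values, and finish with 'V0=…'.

(0,0): Delta=-0.0260 Bond=6.5828
(1,0): Delta=-0.0331 Bond=8.0713
(1,1): Delta=-0.0234 Bond=6.4092
(2,0): Delta=0.0000 Bond=4.4500
(2,1): Delta=-0.0448 Bond=10.6904
(2,2): Delta=-0.0159 Bond=4.7674
(3,0): Delta=0.0000 Bond=4.7170
(3,1): Delta=0.0000 Bond=4.7170
(3,2): Delta=-0.0607 Bond=14.7716
(3,3): Delta=0.0000 Bond=0.0000
V0=1.6753

Since d<R<u, set p* = (R−d)/(u−d) = 0.6579; price each node as the discounted p*-expectation of its children.
Terminal values V(4,·): V(4,0)=5.0000, V(4,1)=5.0000, V(4,2)=5.0000, V(4,3)=0.0000, V(4,4)=0.0000
(3,0): S=100.4423. Δ = (V_up−V_dn)/(S_up−S_dn) = (5.0000−5.0000)/(119.5264−81.3583) = 0.0000. V = [p*·5.0000 + (1−p*)·5.0000]/1.06 = 4.7170. B = V − Δ·S = 4.7170.
(3,1): S=147.5635. Δ = (V_up−V_dn)/(S_up−S_dn) = (5.0000−5.0000)/(175.6005−119.5264) = 0.0000. V = [p*·5.0000 + (1−p*)·5.0000]/1.06 = 4.7170. B = V − Δ·S = 4.7170.
(3,2): S=216.7907. Δ = (V_up−V_dn)/(S_up−S_dn) = (0.0000−5.0000)/(257.9810−175.6005) = -0.0607. V = [p*·0.0000 + (1−p*)·5.0000]/1.06 = 1.6137. B = V − Δ·S = 14.7716.
(3,3): S=318.4951. Δ = (V_up−V_dn)/(S_up−S_dn) = (0.0000−0.0000)/(379.0091−257.9810) = 0.0000. V = [p*·0.0000 + (1−p*)·0.0000]/1.06 = 0.0000. B = V − Δ·S = 0.0000.
(2,0): S=124.0029. Δ = (V_up−V_dn)/(S_up−S_dn) = (4.7170−4.7170)/(147.5635−100.4423) = 0.0000. V = [p*·4.7170 + (1−p*)·4.7170]/1.06 = 4.4500. B = V − Δ·S = 4.4500.
(2,1): S=182.1771. Δ = (V_up−V_dn)/(S_up−S_dn) = (1.6137−4.7170)/(216.7907−147.5635) = -0.0448. V = [p*·1.6137 + (1−p*)·4.7170]/1.06 = 2.5239. B = V − Δ·S = 10.6904.
(2,2): S=267.6429. Δ = (V_up−V_dn)/(S_up−S_dn) = (0.0000−1.6137)/(318.4951−216.7907) = -0.0159. V = [p*·0.0000 + (1−p*)·1.6137]/1.06 = 0.5208. B = V − Δ·S = 4.7674.
(1,0): S=153.0900. Δ = (V_up−V_dn)/(S_up−S_dn) = (2.5239−4.4500)/(182.1771−124.0029) = -0.0331. V = [p*·2.5239 + (1−p*)·4.4500]/1.06 = 3.0027. B = V − Δ·S = 8.0713.
(1,1): S=224.9100. Δ = (V_up−V_dn)/(S_up−S_dn) = (0.5208−2.5239)/(267.6429−182.1771) = -0.0234. V = [p*·0.5208 + (1−p*)·2.5239]/1.06 = 1.1378. B = V − Δ·S = 6.4092.
(0,0): S=189.0000. Δ = (V_up−V_dn)/(S_up−S_dn) = (1.1378−3.0027)/(224.9100−153.0900) = -0.0260. V = [p*·1.1378 + (1−p*)·3.0027]/1.06 = 1.6753. B = V − Δ·S = 6.5828.
Root portfolio cost Δ·189+B reproduces V0=1.6753.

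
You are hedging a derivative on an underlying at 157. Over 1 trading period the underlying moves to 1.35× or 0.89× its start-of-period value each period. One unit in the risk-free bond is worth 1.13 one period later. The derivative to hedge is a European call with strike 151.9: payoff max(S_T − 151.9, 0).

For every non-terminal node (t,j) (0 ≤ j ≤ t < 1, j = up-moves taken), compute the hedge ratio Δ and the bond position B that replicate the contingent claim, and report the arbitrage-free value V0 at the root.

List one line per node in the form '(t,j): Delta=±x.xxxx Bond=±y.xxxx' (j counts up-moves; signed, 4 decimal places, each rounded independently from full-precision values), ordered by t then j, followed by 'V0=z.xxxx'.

(0,0): Delta=0.8315 Bond=-102.8174
V0=27.7260

Risk-neutral probability p* = (R−d)/(u−d) = (1.13−0.89)/(1.35−0.89) = 0.5217.
Terminal values V(1,·): V(1,0)=0.0000, V(1,1)=60.0500
(0,0): S=157.0000. Δ = (V_up−V_dn)/(S_up−S_dn) = (60.0500−0.0000)/(211.9500−139.7300) = 0.8315. V = [p*·60.0500 + (1−p*)·0.0000]/1.13 = 27.7260. B = V − Δ·S = -102.8174.
Self-financing check: at every node Δ·S+B equals the discounted successor values.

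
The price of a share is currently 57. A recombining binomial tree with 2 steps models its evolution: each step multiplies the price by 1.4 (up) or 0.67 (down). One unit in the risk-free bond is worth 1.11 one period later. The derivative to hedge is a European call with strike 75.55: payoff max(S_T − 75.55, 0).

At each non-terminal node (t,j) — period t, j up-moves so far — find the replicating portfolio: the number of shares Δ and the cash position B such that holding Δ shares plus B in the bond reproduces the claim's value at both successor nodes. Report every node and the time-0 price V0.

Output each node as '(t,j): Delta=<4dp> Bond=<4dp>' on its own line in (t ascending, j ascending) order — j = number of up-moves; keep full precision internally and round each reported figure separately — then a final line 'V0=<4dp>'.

(0,0): Delta=0.4720 Bond=-16.2399
(1,0): Delta=0.0000 Bond=0.0000
(1,1): Delta=0.6209 Bond=-29.9073
V0=10.6650

Since d<R<u, set p* = (R−d)/(u−d) = 0.6027; price each node as the discounted p*-expectation of its children.
At expiry t=2: V(2,0)=0.0000, V(2,1)=0.0000, V(2,2)=36.1700
Node (1,0) S=38.1900: V=(p*·0.0000+(1−p*)·0.0000)/1.11=0.0000; Δ=(0.0000−0.0000)/(53.4660−25.5873)=0.0000; B=V−Δ·S=0.0000
Node (1,1) S=79.8000: V=(p*·36.1700+(1−p*)·0.0000)/1.11=19.6406; Δ=(36.1700−0.0000)/(111.7200−53.4660)=0.6209; B=V−Δ·S=-29.9073
Node (0,0) S=57.0000: V=(p*·19.6406+(1−p*)·0.0000)/1.11=10.6650; Δ=(19.6406−0.0000)/(79.8000−38.1900)=0.4720; B=V−Δ·S=-16.2399
Self-financing check: at every node Δ·S+B equals the discounted successor values.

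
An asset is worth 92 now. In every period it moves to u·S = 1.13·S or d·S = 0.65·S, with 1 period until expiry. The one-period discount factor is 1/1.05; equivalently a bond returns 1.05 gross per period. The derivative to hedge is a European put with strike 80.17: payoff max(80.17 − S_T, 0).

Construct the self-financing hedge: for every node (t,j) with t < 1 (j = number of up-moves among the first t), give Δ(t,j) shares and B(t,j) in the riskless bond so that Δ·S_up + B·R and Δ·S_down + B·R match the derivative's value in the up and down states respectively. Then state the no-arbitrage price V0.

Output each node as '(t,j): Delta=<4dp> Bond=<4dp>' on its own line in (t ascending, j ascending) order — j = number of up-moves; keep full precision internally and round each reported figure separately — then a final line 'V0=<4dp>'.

Risk-neutral probability p* = (R−d)/(u−d) = (1.05−0.65)/(1.13−0.65) = 0.8333.
Payoff layer (t=1): V(1,0)=20.3700, V(1,1)=0.0000
  t=0,j=0: stock 92.0000 → up 103.9600 (V=0.0000), down 59.8000 (V=20.3700). Price 3.2333; hedge Δ=-0.4613, bond B=45.6708.
Root portfolio cost Δ·92+B reproduces V0=3.2333.

(0,0): Delta=-0.4613 Bond=45.6708
V0=3.2333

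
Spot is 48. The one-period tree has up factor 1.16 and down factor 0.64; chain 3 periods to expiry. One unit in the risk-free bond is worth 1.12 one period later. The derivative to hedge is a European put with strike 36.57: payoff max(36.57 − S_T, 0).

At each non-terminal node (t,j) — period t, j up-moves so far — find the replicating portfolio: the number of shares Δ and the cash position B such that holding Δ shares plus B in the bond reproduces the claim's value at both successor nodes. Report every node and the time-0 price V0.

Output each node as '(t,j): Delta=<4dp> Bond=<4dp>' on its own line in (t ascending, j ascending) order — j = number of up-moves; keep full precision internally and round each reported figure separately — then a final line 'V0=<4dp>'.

The replicating-portfolio and risk-neutral prices coincide; use p* = (1.12−0.64)/(1.16−0.64) = 0.9231 for the latter.
At expiry t=3: V(3,0)=23.9871, V(3,1)=13.7635, V(3,2)=0.0000, V(3,3)=0.0000
Node (2,0) S=19.6608: V=(p*·13.7635+(1−p*)·23.9871)/1.12=12.9910; Δ=(13.7635−23.9871)/(22.8065−12.5829)=-1.0000; B=V−Δ·S=32.6518
Node (2,1) S=35.6352: V=(p*·0.0000+(1−p*)·13.7635)/1.12=0.9453; Δ=(0.0000−13.7635)/(41.3368−22.8065)=-0.7428; B=V−Δ·S=27.4135
Node (2,2) S=64.5888: V=(p*·0.0000+(1−p*)·0.0000)/1.12=0.0000; Δ=(0.0000−0.0000)/(74.9230−41.3368)=0.0000; B=V−Δ·S=0.0000
Node (1,0) S=30.7200: V=(p*·0.9453+(1−p*)·12.9910)/1.12=1.6713; Δ=(0.9453−12.9910)/(35.6352−19.6608)=-0.7541; B=V−Δ·S=24.8361
Node (1,1) S=55.6800: V=(p*·0.0000+(1−p*)·0.9453)/1.12=0.0649; Δ=(0.0000−0.9453)/(64.5888−35.6352)=-0.0326; B=V−Δ·S=1.8828
Node (0,0) S=48.0000: V=(p*·0.0649+(1−p*)·1.6713)/1.12=0.1683; Δ=(0.0649−1.6713)/(55.6800−30.7200)=-0.0644; B=V−Δ·S=3.2575
Root portfolio cost Δ·48+B reproduces V0=0.1683.

(0,0): Delta=-0.0644 Bond=3.2575
(1,0): Delta=-0.7541 Bond=24.8361
(1,1): Delta=-0.0326 Bond=1.8828
(2,0): Delta=-1.0000 Bond=32.6518
(2,1): Delta=-0.7428 Bond=27.4135
(2,2): Delta=0.0000 Bond=0.0000
V0=0.1683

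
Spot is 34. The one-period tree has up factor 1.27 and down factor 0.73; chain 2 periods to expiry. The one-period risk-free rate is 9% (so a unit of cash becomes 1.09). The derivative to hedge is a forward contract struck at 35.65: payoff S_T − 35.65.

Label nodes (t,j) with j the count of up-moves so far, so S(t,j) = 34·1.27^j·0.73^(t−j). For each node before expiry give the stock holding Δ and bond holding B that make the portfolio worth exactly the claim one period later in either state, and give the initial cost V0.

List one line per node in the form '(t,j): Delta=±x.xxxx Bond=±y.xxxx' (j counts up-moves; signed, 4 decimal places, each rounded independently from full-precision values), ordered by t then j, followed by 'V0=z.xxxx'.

Since d<R<u, set p* = (R−d)/(u−d) = 0.6667; price each node as the discounted p*-expectation of its children.
Payoff layer (t=2): V(2,0)=-17.5314, V(2,1)=-4.1286, V(2,2)=19.1886
(1,0): S=24.8200. Δ = (V_up−V_dn)/(S_up−S_dn) = (-4.1286−-17.5314)/(31.5214−18.1186) = 1.0000. V = [p*·-4.1286 + (1−p*)·-17.5314]/1.09 = -7.8864. B = V − Δ·S = -32.7064.
(1,1): S=43.1800. Δ = (V_up−V_dn)/(S_up−S_dn) = (19.1886−-4.1286)/(54.8386−31.5214) = 1.0000. V = [p*·19.1886 + (1−p*)·-4.1286]/1.09 = 10.4736. B = V − Δ·S = -32.7064.
(0,0): S=34.0000. Δ = (V_up−V_dn)/(S_up−S_dn) = (10.4736−-7.8864)/(43.1800−24.8200) = 1.0000. V = [p*·10.4736 + (1−p*)·-7.8864]/1.09 = 3.9941. B = V − Δ·S = -30.0059.
The time-0 hedge costs 3.9941, which is the no-arbitrage price.

(0,0): Delta=1.0000 Bond=-30.0059
(1,0): Delta=1.0000 Bond=-32.7064
(1,1): Delta=1.0000 Bond=-32.7064
V0=3.9941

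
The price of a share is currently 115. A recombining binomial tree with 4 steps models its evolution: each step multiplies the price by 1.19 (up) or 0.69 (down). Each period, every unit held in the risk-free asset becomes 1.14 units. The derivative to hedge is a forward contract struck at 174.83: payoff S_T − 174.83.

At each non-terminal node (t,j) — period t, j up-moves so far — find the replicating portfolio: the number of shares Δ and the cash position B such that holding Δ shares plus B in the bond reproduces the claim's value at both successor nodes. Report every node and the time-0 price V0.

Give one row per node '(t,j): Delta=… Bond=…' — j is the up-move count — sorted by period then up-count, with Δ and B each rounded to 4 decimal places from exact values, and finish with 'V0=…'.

Under the risk-neutral measure, an up-move has probability p* = (R−d)/(u−d) = 0.9000 and values discount at R = 1.14.
At expiry t=4: V(4,0)=-148.7628, V(4,1)=-129.8735, V(4,2)=-97.2964, V(4,3)=-41.1126, V(4,4)=55.7840
(3,0): S=37.7785. Δ = (V_up−V_dn)/(S_up−S_dn) = (-129.8735−-148.7628)/(44.9565−26.0672) = 1.0000. V = [p*·-129.8735 + (1−p*)·-148.7628]/1.14 = -115.5811. B = V − Δ·S = -153.3596.
(3,1): S=65.1543. Δ = (V_up−V_dn)/(S_up−S_dn) = (-97.2964−-129.8735)/(77.5336−44.9565) = 1.0000. V = [p*·-97.2964 + (1−p*)·-129.8735]/1.14 = -88.2054. B = V − Δ·S = -153.3596.
(3,2): S=112.3675. Δ = (V_up−V_dn)/(S_up−S_dn) = (-41.1126−-97.2964)/(133.7174−77.5336) = 1.0000. V = [p*·-41.1126 + (1−p*)·-97.2964]/1.14 = -40.9921. B = V − Δ·S = -153.3596.
(3,3): S=193.7933. Δ = (V_up−V_dn)/(S_up−S_dn) = (55.7840−-41.1126)/(230.6140−133.7174) = 1.0000. V = [p*·55.7840 + (1−p*)·-41.1126]/1.14 = 40.4336. B = V − Δ·S = -153.3596.
(2,0): S=54.7515. Δ = (V_up−V_dn)/(S_up−S_dn) = (-88.2054−-115.5811)/(65.1543−37.7785) = 1.0000. V = [p*·-88.2054 + (1−p*)·-115.5811]/1.14 = -79.7745. B = V − Δ·S = -134.5260.
(2,1): S=94.4265. Δ = (V_up−V_dn)/(S_up−S_dn) = (-40.9921−-88.2054)/(112.3675−65.1543) = 1.0000. V = [p*·-40.9921 + (1−p*)·-88.2054]/1.14 = -40.0995. B = V − Δ·S = -134.5260.
(2,2): S=162.8515. Δ = (V_up−V_dn)/(S_up−S_dn) = (40.4336−-40.9921)/(193.7933−112.3675) = 1.0000. V = [p*·40.4336 + (1−p*)·-40.9921]/1.14 = 28.3255. B = V − Δ·S = -134.5260.
(1,0): S=79.3500. Δ = (V_up−V_dn)/(S_up−S_dn) = (-40.0995−-79.7745)/(94.4265−54.7515) = 1.0000. V = [p*·-40.0995 + (1−p*)·-79.7745]/1.14 = -38.6553. B = V − Δ·S = -118.0053.
(1,1): S=136.8500. Δ = (V_up−V_dn)/(S_up−S_dn) = (28.3255−-40.0995)/(162.8515−94.4265) = 1.0000. V = [p*·28.3255 + (1−p*)·-40.0995]/1.14 = 18.8447. B = V − Δ·S = -118.0053.
(0,0): S=115.0000. Δ = (V_up−V_dn)/(S_up−S_dn) = (18.8447−-38.6553)/(136.8500−79.3500) = 1.0000. V = [p*·18.8447 + (1−p*)·-38.6553]/1.14 = 11.4866. B = V − Δ·S = -103.5134.
Self-financing check: at every node Δ·S+B equals the discounted successor values.

(0,0): Delta=1.0000 Bond=-103.5134
(1,0): Delta=1.0000 Bond=-118.0053
(1,1): Delta=1.0000 Bond=-118.0053
(2,0): Delta=1.0000 Bond=-134.5260
(2,1): Delta=1.0000 Bond=-134.5260
(2,2): Delta=1.0000 Bond=-134.5260
(3,0): Delta=1.0000 Bond=-153.3596
(3,1): Delta=1.0000 Bond=-153.3596
(3,2): Delta=1.0000 Bond=-153.3596
(3,3): Delta=1.0000 Bond=-153.3596
V0=11.4866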